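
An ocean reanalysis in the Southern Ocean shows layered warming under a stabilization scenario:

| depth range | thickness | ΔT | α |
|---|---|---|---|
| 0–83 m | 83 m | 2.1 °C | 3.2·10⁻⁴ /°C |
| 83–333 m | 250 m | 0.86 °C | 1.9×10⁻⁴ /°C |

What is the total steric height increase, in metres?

Δh ≈ 0.0966 m

0–83 m: 2.1 × 83 × 3.2×10⁻⁴ = 0.055776 m
0.86 × 250 × 1.9×10⁻⁴ = 0.04085 m
Δh = 0.055776 + 0.04085 = 0.096626 m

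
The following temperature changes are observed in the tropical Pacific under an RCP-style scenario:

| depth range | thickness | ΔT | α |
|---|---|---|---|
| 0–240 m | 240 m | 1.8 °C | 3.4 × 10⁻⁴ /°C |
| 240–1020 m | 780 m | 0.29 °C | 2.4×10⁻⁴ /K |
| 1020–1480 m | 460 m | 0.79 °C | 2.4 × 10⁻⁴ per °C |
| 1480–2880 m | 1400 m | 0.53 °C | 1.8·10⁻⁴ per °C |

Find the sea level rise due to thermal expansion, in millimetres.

Δh = 420 mm

0–240 m: 1.8 × 3.4×10⁻⁴ × 240 = 0.14688 m
Layer 2: 2.4×10⁻⁴ × 780 × 0.29 = 0.054288 m
1020–1480 m: 460 × 2.4×10⁻⁴ × 0.79 = 0.087216 m
Layer 4: 1400 × 1.8×10⁻⁴ × 0.53 = 0.13356 m
Δh = 0.14688 + 0.054288 + 0.087216 + 0.13356 = 0.421944 m ≈ 420 mm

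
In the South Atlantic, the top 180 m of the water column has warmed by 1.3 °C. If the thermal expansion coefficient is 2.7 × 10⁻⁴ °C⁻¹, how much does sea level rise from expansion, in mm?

Δh = αΔT·H = 2.7×10⁻⁴ × 1.3 × 180 = 0.06318 m

Δh = 63.2 mm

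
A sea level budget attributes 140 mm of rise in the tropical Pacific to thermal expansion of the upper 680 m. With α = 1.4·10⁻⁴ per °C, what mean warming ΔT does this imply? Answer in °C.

ΔT = Δh/(αH) = 0.14 / (1.4×10⁻⁴ × 680) ≈ 1.471 °C

1.47 °C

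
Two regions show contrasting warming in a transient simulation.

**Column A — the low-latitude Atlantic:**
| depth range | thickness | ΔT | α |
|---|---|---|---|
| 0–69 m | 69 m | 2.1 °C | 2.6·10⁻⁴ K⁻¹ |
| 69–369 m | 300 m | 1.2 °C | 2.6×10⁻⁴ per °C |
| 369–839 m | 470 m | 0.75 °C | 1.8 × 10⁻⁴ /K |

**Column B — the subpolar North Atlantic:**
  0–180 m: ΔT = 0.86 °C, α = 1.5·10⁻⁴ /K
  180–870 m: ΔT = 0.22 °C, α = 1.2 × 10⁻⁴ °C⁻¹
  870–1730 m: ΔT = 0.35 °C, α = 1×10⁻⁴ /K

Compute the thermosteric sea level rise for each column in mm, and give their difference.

Δh_A ≈ 195 mm, Δh_B ≈ 71.5 mm; difference ≈ 123 mm

A Layer 1: 2.1 × 69 × 2.6×10⁻⁴ = 0.037674 m
A 69–369 m: 2.6×10⁻⁴ × 1.2 × 300 = 0.09360 m
A 369–839 m: 0.75 × 470 × 1.8×10⁻⁴ = 0.06345 m
A total: 0.194724 m
B Layer 1: 0.86 × 1.5×10⁻⁴ × 180 = 0.02322 m
B 180–870 m: 690 × 0.22 × 1.2×10⁻⁴ = 0.018216 m
B 870–1730 m: 1×10⁻⁴ × 0.35 × 860 = 0.03010 m
B total: 0.071536 m
Difference: 0.194724 − 0.071536 = 0.123188 m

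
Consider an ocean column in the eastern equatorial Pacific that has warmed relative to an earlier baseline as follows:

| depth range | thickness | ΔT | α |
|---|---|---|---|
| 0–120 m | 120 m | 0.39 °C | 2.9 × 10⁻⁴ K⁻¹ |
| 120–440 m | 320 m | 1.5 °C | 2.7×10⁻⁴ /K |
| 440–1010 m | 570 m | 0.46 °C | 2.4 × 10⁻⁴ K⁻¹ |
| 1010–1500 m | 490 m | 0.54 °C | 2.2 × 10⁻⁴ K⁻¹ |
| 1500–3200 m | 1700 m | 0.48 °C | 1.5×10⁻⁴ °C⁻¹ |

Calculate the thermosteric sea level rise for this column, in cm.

38.7 cm of thermosteric rise

0–120 m: 2.9×10⁻⁴ × 0.39 × 120 = 0.013572 m
1.5 × 320 × 2.7×10⁻⁴ = 0.12960 m
440–1010 m: 0.46 × 2.4×10⁻⁴ × 570 = 0.062928 m
Layer 4: 2.2×10⁻⁴ × 490 × 0.54 = 0.058212 m
0.48 × 1700 × 1.5×10⁻⁴ = 0.12240 m
Δh = 0.013572 + 0.12960 + 0.062928 + 0.058212 + 0.12240 = 0.386712 m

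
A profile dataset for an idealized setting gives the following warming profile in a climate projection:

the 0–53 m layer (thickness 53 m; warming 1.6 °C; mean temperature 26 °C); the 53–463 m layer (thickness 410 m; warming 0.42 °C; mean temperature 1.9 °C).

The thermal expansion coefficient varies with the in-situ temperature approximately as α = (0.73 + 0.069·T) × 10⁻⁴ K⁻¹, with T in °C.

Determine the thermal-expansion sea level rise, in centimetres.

Layer 1: α = (0.73 + 0.069×26)×10⁻⁴ = 2.524×10⁻⁴ K⁻¹
Layer 2: α = (0.73 + 0.069×1.9)×10⁻⁴ = 0.8611×10⁻⁴ K⁻¹
53 × 1.6 × 2.524×10⁻⁴ = 0.02140352 m
53–463 m: 0.8611×10⁻⁴ × 0.42 × 410 = 0.014828142 m
Δh = 0.02140352 + 0.014828142 = 0.036231662 m ≈ 3.6 cm

Δh ≈ 3.6 cm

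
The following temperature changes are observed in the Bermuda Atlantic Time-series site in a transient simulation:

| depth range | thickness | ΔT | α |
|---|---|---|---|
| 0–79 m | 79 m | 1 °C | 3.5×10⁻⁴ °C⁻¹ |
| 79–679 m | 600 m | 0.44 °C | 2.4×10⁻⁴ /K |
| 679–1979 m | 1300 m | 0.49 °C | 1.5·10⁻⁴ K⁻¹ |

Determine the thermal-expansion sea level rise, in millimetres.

Layer 1: 1 × 3.5×10⁻⁴ × 79 = 0.02765 m
0.44 × 2.4×10⁻⁴ × 600 = 0.06336 m
1.5×10⁻⁴ × 0.49 × 1300 = 0.09555 m
Δh = 0.02765 + 0.06336 + 0.09555 = 0.18656 m ≈ 187 mm

Δh = 187 mm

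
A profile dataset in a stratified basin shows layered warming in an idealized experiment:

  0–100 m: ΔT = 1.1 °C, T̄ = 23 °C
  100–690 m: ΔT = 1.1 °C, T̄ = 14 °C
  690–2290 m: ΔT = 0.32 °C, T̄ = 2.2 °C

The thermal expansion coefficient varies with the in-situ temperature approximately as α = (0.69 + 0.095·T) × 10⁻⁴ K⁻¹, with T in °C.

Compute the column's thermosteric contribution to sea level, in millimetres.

Layer 1: α = (0.69 + 0.095×23)×10⁻⁴ = 2.875×10⁻⁴ K⁻¹
Layer 2: α = (0.69 + 0.095×14)×10⁻⁴ = 2.02×10⁻⁴ K⁻¹
Layer 3: α = (0.69 + 0.095×2.2)×10⁻⁴ = 0.899×10⁻⁴ K⁻¹
1.1 × 2.875×10⁻⁴ × 100 = 0.031625 m
100–690 m: 1.1 × 590 × 2.02×10⁻⁴ = 0.131098 m
Layer 3: 0.899×10⁻⁴ × 0.32 × 1600 = 0.0460288 m
Δh = 0.031625 + 0.131098 + 0.0460288 = 0.2087518 m ≈ 209 mm

209 mm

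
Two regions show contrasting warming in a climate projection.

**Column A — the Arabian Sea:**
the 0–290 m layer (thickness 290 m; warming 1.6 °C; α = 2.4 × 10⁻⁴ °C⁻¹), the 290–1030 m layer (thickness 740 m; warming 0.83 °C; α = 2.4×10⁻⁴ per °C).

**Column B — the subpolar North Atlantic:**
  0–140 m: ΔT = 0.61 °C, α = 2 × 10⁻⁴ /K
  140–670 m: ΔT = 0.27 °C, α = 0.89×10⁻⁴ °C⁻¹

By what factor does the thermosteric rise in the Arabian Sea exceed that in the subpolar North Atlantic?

A 0–290 m: 2.4×10⁻⁴ × 290 × 1.6 = 0.11136 m
A 290–1030 m: 740 × 2.4×10⁻⁴ × 0.83 = 0.147408 m
A total: 0.258768 m
B Layer 1: 2×10⁻⁴ × 0.61 × 140 = 0.01708 m
B 140–670 m: 0.27 × 530 × 0.89×10⁻⁴ = 0.0127359 m
B total: 0.0298159 m
Ratio: 0.258768 / 0.0298159 ≈ 8.679

a factor of 8.68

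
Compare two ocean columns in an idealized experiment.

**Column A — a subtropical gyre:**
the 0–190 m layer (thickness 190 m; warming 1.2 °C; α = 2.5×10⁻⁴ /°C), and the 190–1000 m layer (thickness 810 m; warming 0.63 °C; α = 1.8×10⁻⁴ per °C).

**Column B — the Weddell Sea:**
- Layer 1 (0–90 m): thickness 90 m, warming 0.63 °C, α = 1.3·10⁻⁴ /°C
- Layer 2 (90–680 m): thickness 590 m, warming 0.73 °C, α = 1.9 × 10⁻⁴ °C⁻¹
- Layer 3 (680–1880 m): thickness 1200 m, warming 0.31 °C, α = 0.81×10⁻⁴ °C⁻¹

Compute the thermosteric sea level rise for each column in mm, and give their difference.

A 0–190 m: 190 × 1.2 × 2.5×10⁻⁴ = 0.05700 m
A 190–1000 m: 1.8×10⁻⁴ × 810 × 0.63 = 0.091854 m
A total: 0.148854 m
B 1.3×10⁻⁴ × 0.63 × 90 = 0.007371 m
B 90–680 m: 0.73 × 1.9×10⁻⁴ × 590 = 0.081833 m
B 680–1880 m: 0.81×10⁻⁴ × 0.31 × 1200 = 0.030132 m
B total: 0.119336 m
Difference: 0.148854 − 0.119336 = 0.029518 m

Δh_A ≈ 149 mm, Δh_B ≈ 119 mm; difference ≈ 29.5 mm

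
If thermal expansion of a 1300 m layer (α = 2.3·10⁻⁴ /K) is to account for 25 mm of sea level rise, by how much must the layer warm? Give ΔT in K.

ΔT = Δh/(αH) = 0.025 / (2.3×10⁻⁴ × 1300) ≈ 0.08361 K

ΔT ≈ 0.0836 K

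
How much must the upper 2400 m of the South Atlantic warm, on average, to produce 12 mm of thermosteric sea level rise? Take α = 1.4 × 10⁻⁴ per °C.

about 0.0357 K

ΔT = Δh/(αH) = 0.012 / (1.4×10⁻⁴ × 2400) ≈ 0.03571 K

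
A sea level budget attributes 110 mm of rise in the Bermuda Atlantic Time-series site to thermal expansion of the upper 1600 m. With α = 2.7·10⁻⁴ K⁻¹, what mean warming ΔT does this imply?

ΔT = Δh/(αH) = 0.11 / (2.7×10⁻⁴ × 1600) ≈ 0.2546 °C

about 0.25 °C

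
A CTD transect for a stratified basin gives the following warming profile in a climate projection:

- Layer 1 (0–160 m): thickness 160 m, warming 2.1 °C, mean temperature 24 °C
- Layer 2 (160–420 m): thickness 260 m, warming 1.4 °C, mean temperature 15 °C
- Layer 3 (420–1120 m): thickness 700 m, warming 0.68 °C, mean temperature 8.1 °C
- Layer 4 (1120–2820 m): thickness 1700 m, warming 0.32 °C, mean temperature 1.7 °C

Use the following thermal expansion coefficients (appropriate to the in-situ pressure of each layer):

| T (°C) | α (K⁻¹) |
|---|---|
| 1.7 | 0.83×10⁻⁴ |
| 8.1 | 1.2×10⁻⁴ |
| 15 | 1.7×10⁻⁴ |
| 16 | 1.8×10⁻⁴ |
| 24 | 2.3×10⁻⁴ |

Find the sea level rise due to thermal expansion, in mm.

Layer 1 at 24 °C → α = 2.3×10⁻⁴ K⁻¹
Layer 2 at 15 °C → α = 1.7×10⁻⁴ K⁻¹
Layer 3 at 8.1 °C → α = 1.2×10⁻⁴ K⁻¹
Layer 4 at 1.7 °C → α = 0.83×10⁻⁴ K⁻¹
0–160 m: 2.3×10⁻⁴ × 160 × 2.1 = 0.07728 m
Layer 2: 260 × 1.4 × 1.7×10⁻⁴ = 0.06188 m
Layer 3: 0.68 × 1.2×10⁻⁴ × 700 = 0.05712 m
1120–2820 m: 0.83×10⁻⁴ × 0.32 × 1700 = 0.045152 m
Δh = 0.07728 + 0.06188 + 0.05712 + 0.045152 = 0.241432 m

241 mm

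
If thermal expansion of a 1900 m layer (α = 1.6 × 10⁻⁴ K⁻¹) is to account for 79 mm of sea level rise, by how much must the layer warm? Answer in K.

0.260 K

ΔT = Δh/(αH) = 0.079 / (1.6×10⁻⁴ × 1900) ≈ 0.2599 K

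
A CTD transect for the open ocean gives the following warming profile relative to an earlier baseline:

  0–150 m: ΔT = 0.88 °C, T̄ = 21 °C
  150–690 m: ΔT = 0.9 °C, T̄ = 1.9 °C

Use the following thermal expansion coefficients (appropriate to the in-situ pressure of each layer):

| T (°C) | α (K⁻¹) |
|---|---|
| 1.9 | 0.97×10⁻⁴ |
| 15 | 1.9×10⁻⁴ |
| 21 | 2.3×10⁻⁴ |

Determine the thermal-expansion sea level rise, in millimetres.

about 78 mm

Layer 1 at 21 °C → α = 2.3×10⁻⁴ K⁻¹
Layer 2 at 1.9 °C → α = 0.97×10⁻⁴ K⁻¹
Layer 1: 150 × 2.3×10⁻⁴ × 0.88 = 0.03036 m
150–690 m: 540 × 0.97×10⁻⁴ × 0.9 = 0.047142 m
Δh = 0.03036 + 0.047142 = 0.077502 m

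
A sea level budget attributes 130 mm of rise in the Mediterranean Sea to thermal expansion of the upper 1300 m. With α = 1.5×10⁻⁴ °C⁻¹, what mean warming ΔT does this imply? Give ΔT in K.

ΔT = Δh/(αH) = 0.13 / (1.5×10⁻⁴ × 1300) ≈ 0.6667 K

about 0.667 K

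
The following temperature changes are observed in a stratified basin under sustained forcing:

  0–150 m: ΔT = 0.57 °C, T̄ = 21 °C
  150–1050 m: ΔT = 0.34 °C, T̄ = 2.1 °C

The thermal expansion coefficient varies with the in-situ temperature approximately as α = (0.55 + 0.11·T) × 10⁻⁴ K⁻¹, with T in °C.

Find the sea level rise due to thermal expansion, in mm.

Δh ≈ 48.4 mm

Layer 1: α = (0.55 + 0.11×21)×10⁻⁴ = 2.86×10⁻⁴ K⁻¹
Layer 2: α = (0.55 + 0.11×2.1)×10⁻⁴ = 0.781×10⁻⁴ K⁻¹
0.57 × 2.86×10⁻⁴ × 150 = 0.024453 m
150–1050 m: 0.34 × 900 × 0.781×10⁻⁴ = 0.0238986 m
Δh = 0.024453 + 0.0238986 = 0.0483516 m ≈ 48.4 mm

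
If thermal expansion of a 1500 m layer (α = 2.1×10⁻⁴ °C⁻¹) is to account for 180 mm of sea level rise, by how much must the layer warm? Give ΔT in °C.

about 0.571 °C

ΔT = Δh/(αH) = 0.18 / (2.1×10⁻⁴ × 1500) ≈ 0.5714 °C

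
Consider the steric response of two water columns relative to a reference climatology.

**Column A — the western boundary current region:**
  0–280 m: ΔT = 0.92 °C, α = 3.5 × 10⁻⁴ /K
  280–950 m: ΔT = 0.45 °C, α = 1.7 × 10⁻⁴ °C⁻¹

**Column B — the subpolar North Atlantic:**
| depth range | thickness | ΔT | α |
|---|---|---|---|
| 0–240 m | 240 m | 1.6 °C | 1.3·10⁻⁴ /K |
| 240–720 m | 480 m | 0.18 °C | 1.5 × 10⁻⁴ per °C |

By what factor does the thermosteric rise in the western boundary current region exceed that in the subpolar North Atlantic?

A 0–280 m: 3.5×10⁻⁴ × 280 × 0.92 = 0.09016 m
A Layer 2: 0.45 × 670 × 1.7×10⁻⁴ = 0.051255 m
A total: 0.141415 m
B Layer 1: 1.6 × 1.3×10⁻⁴ × 240 = 0.04992 m
B Layer 2: 480 × 0.18 × 1.5×10⁻⁴ = 0.01296 m
B total: 0.06288 m
Ratio: 0.141415 / 0.06288 ≈ 2.249

2.2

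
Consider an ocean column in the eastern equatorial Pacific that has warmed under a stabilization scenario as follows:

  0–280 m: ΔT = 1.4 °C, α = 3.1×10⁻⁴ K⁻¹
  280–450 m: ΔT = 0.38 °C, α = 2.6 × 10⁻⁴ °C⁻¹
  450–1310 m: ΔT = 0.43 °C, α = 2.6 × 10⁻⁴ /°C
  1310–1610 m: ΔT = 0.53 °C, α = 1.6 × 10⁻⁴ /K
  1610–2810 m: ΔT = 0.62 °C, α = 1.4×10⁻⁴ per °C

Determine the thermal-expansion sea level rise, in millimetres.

Layer 1: 280 × 1.4 × 3.1×10⁻⁴ = 0.12152 m
280–450 m: 0.38 × 2.6×10⁻⁴ × 170 = 0.016796 m
450–1310 m: 860 × 0.43 × 2.6×10⁻⁴ = 0.096148 m
Layer 4: 300 × 0.53 × 1.6×10⁻⁴ = 0.02544 m
1610–2810 m: 1.4×10⁻⁴ × 0.62 × 1200 = 0.10416 m
Δh = 0.12152 + 0.016796 + 0.096148 + 0.02544 + 0.10416 = 0.364064 m ≈ 364 mm

about 364 mm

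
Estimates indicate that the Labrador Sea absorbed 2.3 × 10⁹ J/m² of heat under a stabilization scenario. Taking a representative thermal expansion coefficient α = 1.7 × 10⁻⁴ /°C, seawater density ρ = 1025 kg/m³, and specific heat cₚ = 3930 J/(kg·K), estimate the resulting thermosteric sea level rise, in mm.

about 97.1 mm

Δh = αQ/(ρcₚ) = 1.7×10⁻⁴ × 2.3×10⁹ / (1025 × 3930) ≈ 0.097064 m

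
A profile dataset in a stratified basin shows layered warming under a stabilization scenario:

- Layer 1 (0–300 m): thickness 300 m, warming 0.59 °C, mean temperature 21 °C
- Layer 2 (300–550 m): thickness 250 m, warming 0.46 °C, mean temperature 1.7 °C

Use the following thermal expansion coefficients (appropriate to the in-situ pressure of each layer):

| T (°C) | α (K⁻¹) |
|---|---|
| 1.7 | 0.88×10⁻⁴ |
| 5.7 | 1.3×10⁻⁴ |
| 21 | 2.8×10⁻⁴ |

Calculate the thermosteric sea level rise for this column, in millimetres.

Layer 1 at 21 °C → α = 2.8×10⁻⁴ K⁻¹
Layer 2 at 1.7 °C → α = 0.88×10⁻⁴ K⁻¹
0–300 m: 300 × 2.8×10⁻⁴ × 0.59 = 0.04956 m
250 × 0.88×10⁻⁴ × 0.46 = 0.01012 m
Δh = 0.04956 + 0.01012 = 0.05968 m

59.7 mm of thermosteric rise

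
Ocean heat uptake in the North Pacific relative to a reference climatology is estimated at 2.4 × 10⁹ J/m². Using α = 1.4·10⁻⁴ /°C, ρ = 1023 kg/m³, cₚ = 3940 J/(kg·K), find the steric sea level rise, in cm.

Δh = 8.34 cm

Δh = αQ/(ρcₚ) = 1.4×10⁻⁴ × 2.4×10⁹ / (1023 × 3940) ≈ 0.083362 m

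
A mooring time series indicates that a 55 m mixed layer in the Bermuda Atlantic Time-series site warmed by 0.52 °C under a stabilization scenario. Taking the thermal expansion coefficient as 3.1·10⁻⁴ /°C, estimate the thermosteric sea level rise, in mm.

8.9 mm of thermosteric rise

Δh = αΔT·H = 3.1×10⁻⁴ × 0.52 × 55 = 0.008866 m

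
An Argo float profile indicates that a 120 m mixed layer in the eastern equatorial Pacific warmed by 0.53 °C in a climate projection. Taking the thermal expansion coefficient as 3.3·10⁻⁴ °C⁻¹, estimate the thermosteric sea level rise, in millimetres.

21 mm of thermosteric rise

Δh = αΔT·H = 3.3×10⁻⁴ × 0.53 × 120 = 0.020988 m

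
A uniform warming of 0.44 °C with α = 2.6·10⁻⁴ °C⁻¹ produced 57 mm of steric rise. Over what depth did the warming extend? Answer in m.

H = Δh/(αΔT) = 0.057 / (2.6×10⁻⁴ × 0.44) ≈ 498.3 m

about 498 m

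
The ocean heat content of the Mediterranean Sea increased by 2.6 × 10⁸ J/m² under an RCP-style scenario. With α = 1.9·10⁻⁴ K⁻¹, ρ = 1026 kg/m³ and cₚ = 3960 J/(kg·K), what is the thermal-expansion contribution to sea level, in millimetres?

Δh = αQ/(ρcₚ) = 1.9×10⁻⁴ × 2.6×10⁸ / (1026 × 3960) ≈ 0.012159 m

12.2 mm of thermosteric rise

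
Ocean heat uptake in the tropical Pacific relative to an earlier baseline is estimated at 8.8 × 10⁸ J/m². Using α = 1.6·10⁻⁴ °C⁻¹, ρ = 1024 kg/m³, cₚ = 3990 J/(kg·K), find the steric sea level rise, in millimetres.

Δh = 34.5 mm

Δh = αQ/(ρcₚ) = 1.6×10⁻⁴ × 8.8×10⁸ / (1024 × 3990) ≈ 0.034461 m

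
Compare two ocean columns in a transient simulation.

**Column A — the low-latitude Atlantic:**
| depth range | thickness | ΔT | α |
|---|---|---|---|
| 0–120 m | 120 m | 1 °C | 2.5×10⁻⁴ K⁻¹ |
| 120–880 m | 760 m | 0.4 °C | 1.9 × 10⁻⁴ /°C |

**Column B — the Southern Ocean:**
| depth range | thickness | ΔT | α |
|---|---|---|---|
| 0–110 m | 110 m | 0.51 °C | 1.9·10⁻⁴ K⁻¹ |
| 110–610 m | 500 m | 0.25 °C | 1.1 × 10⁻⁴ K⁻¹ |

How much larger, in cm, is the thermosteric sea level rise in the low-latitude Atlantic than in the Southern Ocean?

A 1 × 120 × 2.5×10⁻⁴ = 0.03000 m
A 120–880 m: 1.9×10⁻⁴ × 760 × 0.4 = 0.05776 m
A total: 0.08776 m
B 0–110 m: 1.9×10⁻⁴ × 0.51 × 110 = 0.010659 m
B 500 × 1.1×10⁻⁴ × 0.25 = 0.01375 m
B total: 0.024409 m
Difference: 0.08776 − 0.024409 = 0.063351 m

Δh_A − Δh_B ≈ 6.3 cm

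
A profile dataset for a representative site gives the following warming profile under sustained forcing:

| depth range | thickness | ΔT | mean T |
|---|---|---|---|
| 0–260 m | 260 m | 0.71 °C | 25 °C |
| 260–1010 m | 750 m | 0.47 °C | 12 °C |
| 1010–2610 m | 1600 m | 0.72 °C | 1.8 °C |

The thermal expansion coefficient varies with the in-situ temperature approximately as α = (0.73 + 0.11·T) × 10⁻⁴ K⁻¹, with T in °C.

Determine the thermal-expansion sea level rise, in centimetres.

24.3 cm

Layer 1: α = (0.73 + 0.11×25)×10⁻⁴ = 3.48×10⁻⁴ K⁻¹
Layer 2: α = (0.73 + 0.11×12)×10⁻⁴ = 2.05×10⁻⁴ K⁻¹
Layer 3: α = (0.73 + 0.11×1.8)×10⁻⁴ = 0.928×10⁻⁴ K⁻¹
0.71 × 260 × 3.48×10⁻⁴ = 0.0642408 m
260–1010 m: 0.47 × 750 × 2.05×10⁻⁴ = 0.0722625 m
Layer 3: 1600 × 0.928×10⁻⁴ × 0.72 = 0.1069056 m
Δh = 0.0642408 + 0.0722625 + 0.1069056 = 0.2434089 m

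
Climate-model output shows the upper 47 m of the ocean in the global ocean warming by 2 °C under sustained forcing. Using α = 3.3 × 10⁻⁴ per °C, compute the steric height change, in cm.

Δh = αΔT·H = 3.3×10⁻⁴ × 2 × 47 = 0.03102 m

3.1 cm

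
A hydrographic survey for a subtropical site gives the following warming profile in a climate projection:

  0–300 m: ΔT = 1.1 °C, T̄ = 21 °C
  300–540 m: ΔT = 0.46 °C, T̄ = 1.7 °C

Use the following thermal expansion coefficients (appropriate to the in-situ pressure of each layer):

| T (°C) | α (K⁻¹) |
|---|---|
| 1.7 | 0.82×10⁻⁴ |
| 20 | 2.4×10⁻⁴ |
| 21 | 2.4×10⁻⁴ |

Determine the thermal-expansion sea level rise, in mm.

Layer 1 at 21 °C → α = 2.4×10⁻⁴ K⁻¹
Layer 2 at 1.7 °C → α = 0.82×10⁻⁴ K⁻¹
2.4×10⁻⁴ × 1.1 × 300 = 0.07920 m
Layer 2: 0.82×10⁻⁴ × 240 × 0.46 = 0.0090528 m
Δh = 0.07920 + 0.0090528 = 0.0882528 m ≈ 88.3 mm

88.3 mm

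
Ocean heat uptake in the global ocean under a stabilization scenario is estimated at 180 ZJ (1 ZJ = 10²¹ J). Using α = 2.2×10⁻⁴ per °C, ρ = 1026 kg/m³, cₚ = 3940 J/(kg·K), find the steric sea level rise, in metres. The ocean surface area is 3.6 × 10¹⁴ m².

0.0272 m of thermosteric rise

Per unit area: Q = 180×10²¹ / (3.6×10¹⁴) = 5×10⁸ J/m²
Δh = αQ/(ρcₚ) = 2.2×10⁻⁴ × 5×10⁸ / (1026 × 3940) ≈ 0.027211 m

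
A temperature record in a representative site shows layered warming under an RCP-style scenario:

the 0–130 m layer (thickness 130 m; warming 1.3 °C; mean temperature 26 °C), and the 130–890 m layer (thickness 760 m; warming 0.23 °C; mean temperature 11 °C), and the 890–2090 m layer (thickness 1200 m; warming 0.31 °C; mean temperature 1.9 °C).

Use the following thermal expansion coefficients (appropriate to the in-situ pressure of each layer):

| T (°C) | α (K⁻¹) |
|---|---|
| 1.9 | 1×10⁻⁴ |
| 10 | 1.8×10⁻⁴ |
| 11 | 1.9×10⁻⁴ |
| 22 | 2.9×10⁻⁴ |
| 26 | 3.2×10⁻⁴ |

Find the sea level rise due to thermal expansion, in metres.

Layer 1 at 26 °C → α = 3.2×10⁻⁴ K⁻¹
Layer 2 at 11 °C → α = 1.9×10⁻⁴ K⁻¹
Layer 3 at 1.9 °C → α = 1×10⁻⁴ K⁻¹
Layer 1: 1.3 × 130 × 3.2×10⁻⁴ = 0.05408 m
130–890 m: 760 × 1.9×10⁻⁴ × 0.23 = 0.033212 m
890–2090 m: 0.31 × 1×10⁻⁴ × 1200 = 0.03720 m
Δh = 0.05408 + 0.033212 + 0.03720 = 0.124492 m ≈ 0.124 m

about 0.124 m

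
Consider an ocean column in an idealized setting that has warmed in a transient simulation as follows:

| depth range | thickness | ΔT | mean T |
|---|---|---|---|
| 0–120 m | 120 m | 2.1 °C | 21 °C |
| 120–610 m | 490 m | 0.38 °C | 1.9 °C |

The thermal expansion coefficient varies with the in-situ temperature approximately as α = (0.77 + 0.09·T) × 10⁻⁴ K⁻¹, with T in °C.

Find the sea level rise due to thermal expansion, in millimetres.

84.6 mm

Layer 1: α = (0.77 + 0.09×21)×10⁻⁴ = 2.66×10⁻⁴ K⁻¹
Layer 2: α = (0.77 + 0.09×1.9)×10⁻⁴ = 0.941×10⁻⁴ K⁻¹
120 × 2.1 × 2.66×10⁻⁴ = 0.067032 m
490 × 0.941×10⁻⁴ × 0.38 = 0.01752142 m
Δh = 0.067032 + 0.01752142 = 0.08455342 m ≈ 84.6 mm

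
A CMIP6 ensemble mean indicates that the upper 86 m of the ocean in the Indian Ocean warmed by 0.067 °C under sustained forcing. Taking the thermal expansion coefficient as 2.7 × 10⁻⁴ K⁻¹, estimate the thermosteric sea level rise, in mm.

Δh = αΔT·H = 2.7×10⁻⁴ × 0.067 × 86 = 0.00155574 m

1.56 mm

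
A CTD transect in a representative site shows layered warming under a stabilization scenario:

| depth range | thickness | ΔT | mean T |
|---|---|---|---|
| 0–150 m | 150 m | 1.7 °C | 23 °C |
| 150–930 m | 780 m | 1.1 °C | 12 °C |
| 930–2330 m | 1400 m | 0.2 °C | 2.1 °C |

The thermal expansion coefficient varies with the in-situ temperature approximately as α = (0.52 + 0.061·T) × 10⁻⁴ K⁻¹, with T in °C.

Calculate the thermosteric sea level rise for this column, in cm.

about 17 cm

Layer 1: α = (0.52 + 0.061×23)×10⁻⁴ = 1.923×10⁻⁴ K⁻¹
Layer 2: α = (0.52 + 0.061×12)×10⁻⁴ = 1.252×10⁻⁴ K⁻¹
Layer 3: α = (0.52 + 0.061×2.1)×10⁻⁴ = 0.6481×10⁻⁴ K⁻¹
Layer 1: 1.7 × 1.923×10⁻⁴ × 150 = 0.0490365 m
150–930 m: 1.1 × 1.252×10⁻⁴ × 780 = 0.1074216 m
1400 × 0.6481×10⁻⁴ × 0.2 = 0.0181468 m
Δh = 0.0490365 + 0.1074216 + 0.0181468 = 0.1746049 m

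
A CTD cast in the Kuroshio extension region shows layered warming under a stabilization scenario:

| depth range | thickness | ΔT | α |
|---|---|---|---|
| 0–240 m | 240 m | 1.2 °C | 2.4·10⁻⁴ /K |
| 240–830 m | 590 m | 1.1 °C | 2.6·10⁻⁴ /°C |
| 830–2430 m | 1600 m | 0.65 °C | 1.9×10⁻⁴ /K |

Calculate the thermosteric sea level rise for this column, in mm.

2.4×10⁻⁴ × 240 × 1.2 = 0.06912 m
1.1 × 2.6×10⁻⁴ × 590 = 0.16874 m
830–2430 m: 1.9×10⁻⁴ × 0.65 × 1600 = 0.19760 m
Δh = 0.06912 + 0.16874 + 0.19760 = 0.43546 m ≈ 435 mm

about 435 mm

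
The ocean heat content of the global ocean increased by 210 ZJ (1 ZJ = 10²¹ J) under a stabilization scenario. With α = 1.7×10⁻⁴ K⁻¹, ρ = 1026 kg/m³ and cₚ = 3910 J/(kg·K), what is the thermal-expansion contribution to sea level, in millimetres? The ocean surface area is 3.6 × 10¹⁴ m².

Per unit area: Q = 210×10²¹ / (3.6×10¹⁴) ≈ 5.833×10⁸ J/m²
Δh = αQ/(ρcₚ) = 1.7×10⁻⁴ × 5.833×10⁸ / (1026 × 3910) ≈ 0.024718 m

24.7 mm of thermosteric rise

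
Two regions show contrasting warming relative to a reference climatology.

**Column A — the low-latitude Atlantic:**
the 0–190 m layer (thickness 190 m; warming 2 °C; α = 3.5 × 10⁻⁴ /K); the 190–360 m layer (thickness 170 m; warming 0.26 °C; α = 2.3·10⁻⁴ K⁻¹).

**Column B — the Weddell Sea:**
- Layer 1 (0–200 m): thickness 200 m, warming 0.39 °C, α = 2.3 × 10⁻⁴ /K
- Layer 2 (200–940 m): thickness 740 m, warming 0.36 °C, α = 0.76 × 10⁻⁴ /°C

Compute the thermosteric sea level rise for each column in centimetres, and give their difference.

A: 14.3 cm; B: 3.82 cm; difference 10.5 cm

A 2 × 190 × 3.5×10⁻⁴ = 0.13300 m
A 190–360 m: 170 × 0.26 × 2.3×10⁻⁴ = 0.010166 m
A total: 0.143166 m
B Layer 1: 2.3×10⁻⁴ × 200 × 0.39 = 0.01794 m
B 0.36 × 740 × 0.76×10⁻⁴ = 0.0202464 m
B total: 0.0381864 m
Difference: 0.143166 − 0.0381864 = 0.1049796 m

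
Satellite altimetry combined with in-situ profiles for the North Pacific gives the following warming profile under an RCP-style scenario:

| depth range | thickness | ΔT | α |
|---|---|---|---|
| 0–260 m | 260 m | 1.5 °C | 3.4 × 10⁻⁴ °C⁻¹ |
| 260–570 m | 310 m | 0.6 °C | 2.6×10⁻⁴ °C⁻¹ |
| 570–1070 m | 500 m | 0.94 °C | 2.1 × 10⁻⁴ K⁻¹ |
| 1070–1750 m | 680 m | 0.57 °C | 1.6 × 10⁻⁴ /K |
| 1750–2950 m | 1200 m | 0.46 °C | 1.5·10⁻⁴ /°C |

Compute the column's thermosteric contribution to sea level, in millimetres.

Δh ≈ 424 mm

Layer 1: 260 × 1.5 × 3.4×10⁻⁴ = 0.13260 m
260–570 m: 310 × 2.6×10⁻⁴ × 0.6 = 0.04836 m
Layer 3: 500 × 2.1×10⁻⁴ × 0.94 = 0.09870 m
1.6×10⁻⁴ × 680 × 0.57 = 0.062016 m
1.5×10⁻⁴ × 1200 × 0.46 = 0.08280 m
Δh = 0.13260 + 0.04836 + 0.09870 + 0.062016 + 0.08280 = 0.424476 m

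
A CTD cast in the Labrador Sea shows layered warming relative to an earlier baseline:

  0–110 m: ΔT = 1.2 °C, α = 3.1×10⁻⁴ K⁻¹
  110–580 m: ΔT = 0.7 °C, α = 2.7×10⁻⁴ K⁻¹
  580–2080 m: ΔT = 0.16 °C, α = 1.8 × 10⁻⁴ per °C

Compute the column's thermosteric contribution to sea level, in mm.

Δh = 173 mm

0–110 m: 110 × 3.1×10⁻⁴ × 1.2 = 0.04092 m
2.7×10⁻⁴ × 470 × 0.7 = 0.08883 m
Layer 3: 0.16 × 1500 × 1.8×10⁻⁴ = 0.04320 m
Δh = 0.04092 + 0.08883 + 0.04320 = 0.17295 m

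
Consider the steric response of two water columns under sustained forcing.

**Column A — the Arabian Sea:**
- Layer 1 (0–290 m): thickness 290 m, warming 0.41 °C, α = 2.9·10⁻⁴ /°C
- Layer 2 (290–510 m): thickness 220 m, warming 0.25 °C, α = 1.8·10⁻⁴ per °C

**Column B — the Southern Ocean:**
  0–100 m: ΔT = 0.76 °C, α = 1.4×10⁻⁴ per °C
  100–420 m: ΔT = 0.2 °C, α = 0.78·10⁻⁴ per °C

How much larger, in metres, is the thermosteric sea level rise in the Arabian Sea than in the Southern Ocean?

A 0–290 m: 290 × 0.41 × 2.9×10⁻⁴ = 0.034481 m
A Layer 2: 220 × 0.25 × 1.8×10⁻⁴ = 0.00990 m
A total: 0.044381 m
B Layer 1: 1.4×10⁻⁴ × 100 × 0.76 = 0.01064 m
B Layer 2: 320 × 0.2 × 0.78×10⁻⁴ = 0.004992 m
B total: 0.015632 m
Difference: 0.044381 − 0.015632 = 0.028749 m

0.0287 m larger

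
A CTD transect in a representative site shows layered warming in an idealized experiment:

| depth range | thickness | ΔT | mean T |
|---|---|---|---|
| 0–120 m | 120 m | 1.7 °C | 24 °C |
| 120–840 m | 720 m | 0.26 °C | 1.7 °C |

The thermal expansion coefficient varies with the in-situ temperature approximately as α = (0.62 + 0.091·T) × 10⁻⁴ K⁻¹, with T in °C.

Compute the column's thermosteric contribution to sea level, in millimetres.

Layer 1: α = (0.62 + 0.091×24)×10⁻⁴ = 2.804×10⁻⁴ K⁻¹
Layer 2: α = (0.62 + 0.091×1.7)×10⁻⁴ = 0.7747×10⁻⁴ K⁻¹
Layer 1: 2.804×10⁻⁴ × 1.7 × 120 = 0.0572016 m
0.26 × 720 × 0.7747×10⁻⁴ = 0.014502384 m
Δh = 0.0572016 + 0.014502384 = 0.071703984 m

72 mm of thermosteric rise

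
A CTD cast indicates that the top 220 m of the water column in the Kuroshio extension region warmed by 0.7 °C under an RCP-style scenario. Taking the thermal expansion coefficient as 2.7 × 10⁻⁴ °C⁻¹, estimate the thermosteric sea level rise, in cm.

Δh ≈ 4.16 cm

Δh = αΔT·H = 2.7×10⁻⁴ × 0.7 × 220 = 0.04158 m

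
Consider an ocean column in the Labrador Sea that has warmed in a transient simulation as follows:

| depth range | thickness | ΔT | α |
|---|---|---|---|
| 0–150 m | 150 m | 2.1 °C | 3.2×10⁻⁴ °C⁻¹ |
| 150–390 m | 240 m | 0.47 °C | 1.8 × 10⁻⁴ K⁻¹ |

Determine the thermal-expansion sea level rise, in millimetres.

Δh ≈ 121 mm

Layer 1: 3.2×10⁻⁴ × 150 × 2.1 = 0.10080 m
150–390 m: 240 × 0.47 × 1.8×10⁻⁴ = 0.020304 m
Δh = 0.10080 + 0.020304 = 0.121104 m ≈ 121 mm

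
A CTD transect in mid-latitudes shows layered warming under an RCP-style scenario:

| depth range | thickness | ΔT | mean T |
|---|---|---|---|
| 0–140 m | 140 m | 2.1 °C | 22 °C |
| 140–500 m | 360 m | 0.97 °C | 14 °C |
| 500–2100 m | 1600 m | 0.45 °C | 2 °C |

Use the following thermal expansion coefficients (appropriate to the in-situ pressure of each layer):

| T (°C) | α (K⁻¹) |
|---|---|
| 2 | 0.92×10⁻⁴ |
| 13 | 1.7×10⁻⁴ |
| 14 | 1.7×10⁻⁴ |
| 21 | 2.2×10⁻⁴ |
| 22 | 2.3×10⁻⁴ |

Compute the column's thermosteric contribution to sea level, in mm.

190 mm

Layer 1 at 22 °C → α = 2.3×10⁻⁴ K⁻¹
Layer 2 at 14 °C → α = 1.7×10⁻⁴ K⁻¹
Layer 3 at 2 °C → α = 0.92×10⁻⁴ K⁻¹
0–140 m: 140 × 2.1 × 2.3×10⁻⁴ = 0.06762 m
140–500 m: 0.97 × 1.7×10⁻⁴ × 360 = 0.059364 m
Layer 3: 0.92×10⁻⁴ × 0.45 × 1600 = 0.06624 m
Δh = 0.06762 + 0.059364 + 0.06624 = 0.193224 m ≈ 190 mm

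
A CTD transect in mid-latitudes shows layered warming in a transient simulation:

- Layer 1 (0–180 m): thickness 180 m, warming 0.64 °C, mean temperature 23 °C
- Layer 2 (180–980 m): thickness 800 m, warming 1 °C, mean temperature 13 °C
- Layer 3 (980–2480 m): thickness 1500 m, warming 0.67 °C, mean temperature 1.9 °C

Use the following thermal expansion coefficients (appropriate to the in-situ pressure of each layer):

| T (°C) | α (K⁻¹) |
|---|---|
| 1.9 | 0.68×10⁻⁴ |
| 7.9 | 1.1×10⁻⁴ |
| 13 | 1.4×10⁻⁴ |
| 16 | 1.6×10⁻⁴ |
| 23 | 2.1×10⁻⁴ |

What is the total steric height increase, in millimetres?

Layer 1 at 23 °C → α = 2.1×10⁻⁴ K⁻¹
Layer 2 at 13 °C → α = 1.4×10⁻⁴ K⁻¹
Layer 3 at 1.9 °C → α = 0.68×10⁻⁴ K⁻¹
180 × 2.1×10⁻⁴ × 0.64 = 0.024192 m
Layer 2: 800 × 1 × 1.4×10⁻⁴ = 0.11200 m
980–2480 m: 1500 × 0.68×10⁻⁴ × 0.67 = 0.06834 m
Δh = 0.024192 + 0.11200 + 0.06834 = 0.204532 m

about 205 mm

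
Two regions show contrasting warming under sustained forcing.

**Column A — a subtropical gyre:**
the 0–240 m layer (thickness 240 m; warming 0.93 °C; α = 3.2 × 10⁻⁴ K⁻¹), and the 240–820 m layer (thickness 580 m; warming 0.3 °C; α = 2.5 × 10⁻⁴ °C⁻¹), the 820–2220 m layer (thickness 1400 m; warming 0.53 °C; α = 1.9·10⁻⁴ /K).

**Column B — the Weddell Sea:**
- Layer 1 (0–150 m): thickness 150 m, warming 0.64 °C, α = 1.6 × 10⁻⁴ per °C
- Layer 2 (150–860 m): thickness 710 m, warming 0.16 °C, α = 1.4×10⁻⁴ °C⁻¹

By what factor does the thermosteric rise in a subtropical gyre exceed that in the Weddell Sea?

≈ 8.19×

A 240 × 3.2×10⁻⁴ × 0.93 = 0.071424 m
A 240–820 m: 0.3 × 580 × 2.5×10⁻⁴ = 0.04350 m
A 820–2220 m: 1400 × 1.9×10⁻⁴ × 0.53 = 0.14098 m
A total: 0.255904 m
B 0.64 × 1.6×10⁻⁴ × 150 = 0.01536 m
B 150–860 m: 710 × 0.16 × 1.4×10⁻⁴ = 0.015904 m
B total: 0.031264 m
Ratio: 0.255904 / 0.031264 ≈ 8.185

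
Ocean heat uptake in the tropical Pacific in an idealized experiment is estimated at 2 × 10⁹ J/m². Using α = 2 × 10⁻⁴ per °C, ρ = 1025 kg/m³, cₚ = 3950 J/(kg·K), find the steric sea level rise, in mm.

98.8 mm of thermosteric rise

Δh = αQ/(ρcₚ) = 2×10⁻⁴ × 2×10⁹ / (1025 × 3950) ≈ 0.098796 m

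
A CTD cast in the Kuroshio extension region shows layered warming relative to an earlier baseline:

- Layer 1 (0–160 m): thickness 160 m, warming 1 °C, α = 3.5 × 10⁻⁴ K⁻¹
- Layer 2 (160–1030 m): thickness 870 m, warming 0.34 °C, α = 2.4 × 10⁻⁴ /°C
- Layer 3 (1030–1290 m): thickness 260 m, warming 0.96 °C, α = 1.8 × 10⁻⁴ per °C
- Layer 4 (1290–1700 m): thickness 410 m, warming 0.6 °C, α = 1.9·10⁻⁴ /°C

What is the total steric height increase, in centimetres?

0–160 m: 1 × 160 × 3.5×10⁻⁴ = 0.05600 m
2.4×10⁻⁴ × 0.34 × 870 = 0.070992 m
1.8×10⁻⁴ × 260 × 0.96 = 0.044928 m
1290–1700 m: 410 × 1.9×10⁻⁴ × 0.6 = 0.04674 m
Δh = 0.05600 + 0.070992 + 0.044928 + 0.04674 = 0.21866 m

21.9 cm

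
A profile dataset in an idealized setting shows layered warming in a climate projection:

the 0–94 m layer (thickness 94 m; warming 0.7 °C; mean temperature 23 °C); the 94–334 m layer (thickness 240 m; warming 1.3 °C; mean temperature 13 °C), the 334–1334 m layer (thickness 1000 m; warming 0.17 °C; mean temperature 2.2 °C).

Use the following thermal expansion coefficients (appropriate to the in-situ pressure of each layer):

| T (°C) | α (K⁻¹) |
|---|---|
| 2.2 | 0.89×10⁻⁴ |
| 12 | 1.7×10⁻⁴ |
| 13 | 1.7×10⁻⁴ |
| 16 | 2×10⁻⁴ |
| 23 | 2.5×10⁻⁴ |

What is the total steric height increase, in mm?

Layer 1 at 23 °C → α = 2.5×10⁻⁴ K⁻¹
Layer 2 at 13 °C → α = 1.7×10⁻⁴ K⁻¹
Layer 3 at 2.2 °C → α = 0.89×10⁻⁴ K⁻¹
Layer 1: 94 × 0.7 × 2.5×10⁻⁴ = 0.01645 m
94–334 m: 240 × 1.3 × 1.7×10⁻⁴ = 0.05304 m
1000 × 0.89×10⁻⁴ × 0.17 = 0.01513 m
Δh = 0.01645 + 0.05304 + 0.01513 = 0.08462 m

about 85 mm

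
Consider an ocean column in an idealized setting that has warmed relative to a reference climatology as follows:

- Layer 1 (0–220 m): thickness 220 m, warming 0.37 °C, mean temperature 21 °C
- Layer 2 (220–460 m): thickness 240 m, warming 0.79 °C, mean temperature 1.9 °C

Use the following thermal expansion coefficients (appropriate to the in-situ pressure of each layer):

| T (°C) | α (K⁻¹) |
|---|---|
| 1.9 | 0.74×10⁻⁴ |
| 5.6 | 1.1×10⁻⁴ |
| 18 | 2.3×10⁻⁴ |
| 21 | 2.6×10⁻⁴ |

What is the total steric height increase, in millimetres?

35 mm

Layer 1 at 21 °C → α = 2.6×10⁻⁴ K⁻¹
Layer 2 at 1.9 °C → α = 0.74×10⁻⁴ K⁻¹
0–220 m: 0.37 × 220 × 2.6×10⁻⁴ = 0.021164 m
Layer 2: 240 × 0.74×10⁻⁴ × 0.79 = 0.0140304 m
Δh = 0.021164 + 0.0140304 = 0.0351944 m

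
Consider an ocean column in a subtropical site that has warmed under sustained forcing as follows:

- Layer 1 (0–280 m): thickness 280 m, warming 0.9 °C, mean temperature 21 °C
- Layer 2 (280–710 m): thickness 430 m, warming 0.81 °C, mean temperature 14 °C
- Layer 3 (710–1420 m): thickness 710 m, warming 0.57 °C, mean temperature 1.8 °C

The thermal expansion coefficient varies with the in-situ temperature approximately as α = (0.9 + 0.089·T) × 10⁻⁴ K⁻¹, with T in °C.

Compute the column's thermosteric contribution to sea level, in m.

Δh ≈ 0.187 m

Layer 1: α = (0.9 + 0.089×21)×10⁻⁴ = 2.769×10⁻⁴ K⁻¹
Layer 2: α = (0.9 + 0.089×14)×10⁻⁴ = 2.146×10⁻⁴ K⁻¹
Layer 3: α = (0.9 + 0.089×1.8)×10⁻⁴ = 1.0602×10⁻⁴ K⁻¹
0–280 m: 0.9 × 280 × 2.769×10⁻⁴ = 0.0697788 m
Layer 2: 2.146×10⁻⁴ × 430 × 0.81 = 0.07474518 m
Layer 3: 0.57 × 710 × 1.0602×10⁻⁴ = 0.042906294 m
Δh = 0.0697788 + 0.07474518 + 0.042906294 = 0.187430274 m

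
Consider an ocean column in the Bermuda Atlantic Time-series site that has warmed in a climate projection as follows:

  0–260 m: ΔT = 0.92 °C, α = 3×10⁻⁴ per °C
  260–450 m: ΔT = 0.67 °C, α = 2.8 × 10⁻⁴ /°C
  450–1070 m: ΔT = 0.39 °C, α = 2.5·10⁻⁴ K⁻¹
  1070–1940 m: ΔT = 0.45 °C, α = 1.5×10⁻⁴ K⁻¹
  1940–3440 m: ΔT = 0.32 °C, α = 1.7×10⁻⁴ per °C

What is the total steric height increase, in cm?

0–260 m: 3×10⁻⁴ × 260 × 0.92 = 0.07176 m
260–450 m: 190 × 0.67 × 2.8×10⁻⁴ = 0.035644 m
450–1070 m: 620 × 0.39 × 2.5×10⁻⁴ = 0.06045 m
1.5×10⁻⁴ × 0.45 × 870 = 0.058725 m
Layer 5: 1500 × 1.7×10⁻⁴ × 0.32 = 0.08160 m
Δh = 0.07176 + 0.035644 + 0.06045 + 0.058725 + 0.08160 = 0.308179 m ≈ 30.8 cm

Δh ≈ 30.8 cm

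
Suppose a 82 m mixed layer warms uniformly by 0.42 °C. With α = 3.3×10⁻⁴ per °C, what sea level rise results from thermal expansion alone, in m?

Δh = αΔT·H = 3.3×10⁻⁴ × 0.42 × 82 = 0.0113652 m

0.0114 m of thermosteric rise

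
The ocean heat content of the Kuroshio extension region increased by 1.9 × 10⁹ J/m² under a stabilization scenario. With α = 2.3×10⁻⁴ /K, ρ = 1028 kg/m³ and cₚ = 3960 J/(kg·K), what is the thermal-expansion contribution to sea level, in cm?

Δh = αQ/(ρcₚ) = 2.3×10⁻⁴ × 1.9×10⁹ / (1028 × 3960) ≈ 0.10735 m

10.7 cm of thermosteric rise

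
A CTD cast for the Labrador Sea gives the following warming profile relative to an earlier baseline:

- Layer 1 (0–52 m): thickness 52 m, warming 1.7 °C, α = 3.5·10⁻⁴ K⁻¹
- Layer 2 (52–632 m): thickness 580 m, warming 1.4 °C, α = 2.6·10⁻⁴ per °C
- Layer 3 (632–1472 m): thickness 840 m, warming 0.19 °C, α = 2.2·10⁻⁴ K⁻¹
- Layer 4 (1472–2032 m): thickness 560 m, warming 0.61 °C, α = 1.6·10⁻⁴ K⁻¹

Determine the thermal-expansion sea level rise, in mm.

Layer 1: 52 × 3.5×10⁻⁴ × 1.7 = 0.03094 m
580 × 2.6×10⁻⁴ × 1.4 = 0.21112 m
2.2×10⁻⁴ × 0.19 × 840 = 0.035112 m
1.6×10⁻⁴ × 560 × 0.61 = 0.054656 m
Δh = 0.03094 + 0.21112 + 0.035112 + 0.054656 = 0.331828 m

Δh = 332 mm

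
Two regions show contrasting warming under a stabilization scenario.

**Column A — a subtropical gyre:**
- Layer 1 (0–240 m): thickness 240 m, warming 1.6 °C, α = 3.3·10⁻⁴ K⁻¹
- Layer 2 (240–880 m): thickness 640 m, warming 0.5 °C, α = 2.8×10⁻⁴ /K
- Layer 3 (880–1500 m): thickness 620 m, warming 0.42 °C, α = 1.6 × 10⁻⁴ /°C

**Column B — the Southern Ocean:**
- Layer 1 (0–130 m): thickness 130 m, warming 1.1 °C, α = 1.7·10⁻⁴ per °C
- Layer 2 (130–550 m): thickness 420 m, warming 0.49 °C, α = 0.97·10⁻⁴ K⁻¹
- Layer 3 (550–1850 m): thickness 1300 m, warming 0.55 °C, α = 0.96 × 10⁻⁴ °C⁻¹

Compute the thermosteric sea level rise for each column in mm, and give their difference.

Δh_A ≈ 260 mm, Δh_B ≈ 110 mm; difference ≈ 150 mm

A 0–240 m: 3.3×10⁻⁴ × 1.6 × 240 = 0.12672 m
A Layer 2: 2.8×10⁻⁴ × 640 × 0.5 = 0.08960 m
A 620 × 0.42 × 1.6×10⁻⁴ = 0.041664 m
A total: 0.257984 m
B 1.1 × 1.7×10⁻⁴ × 130 = 0.02431 m
B 130–550 m: 0.49 × 0.97×10⁻⁴ × 420 = 0.0199626 m
B 1300 × 0.55 × 0.96×10⁻⁴ = 0.06864 m
B total: 0.1129126 m
Difference: 0.257984 − 0.1129126 = 0.1450714 m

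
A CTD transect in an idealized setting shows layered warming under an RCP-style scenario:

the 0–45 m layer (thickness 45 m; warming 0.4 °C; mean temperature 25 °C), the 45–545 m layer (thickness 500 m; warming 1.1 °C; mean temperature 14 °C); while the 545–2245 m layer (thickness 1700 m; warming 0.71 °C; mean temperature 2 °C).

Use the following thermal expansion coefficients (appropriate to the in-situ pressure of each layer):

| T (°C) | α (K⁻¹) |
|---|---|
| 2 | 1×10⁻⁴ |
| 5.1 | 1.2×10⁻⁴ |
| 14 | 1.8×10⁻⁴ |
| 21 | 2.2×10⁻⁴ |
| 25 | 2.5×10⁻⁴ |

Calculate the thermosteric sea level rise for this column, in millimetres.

Δh ≈ 224 mm

Layer 1 at 25 °C → α = 2.5×10⁻⁴ K⁻¹
Layer 2 at 14 °C → α = 1.8×10⁻⁴ K⁻¹
Layer 3 at 2 °C → α = 1×10⁻⁴ K⁻¹
45 × 2.5×10⁻⁴ × 0.4 = 0.00450 m
Layer 2: 1.1 × 500 × 1.8×10⁻⁴ = 0.09900 m
545–2245 m: 1700 × 0.71 × 1×10⁻⁴ = 0.12070 m
Δh = 0.00450 + 0.09900 + 0.12070 = 0.22420 m ≈ 224 mm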